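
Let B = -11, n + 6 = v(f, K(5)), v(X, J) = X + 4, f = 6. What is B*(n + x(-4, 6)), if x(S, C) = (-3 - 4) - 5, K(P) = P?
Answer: 88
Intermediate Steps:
x(S, C) = -12 (x(S, C) = -7 - 5 = -12)
v(X, J) = 4 + X
n = 4 (n = -6 + (4 + 6) = -6 + 10 = 4)
B*(n + x(-4, 6)) = -11*(4 - 12) = -11*(-8) = 88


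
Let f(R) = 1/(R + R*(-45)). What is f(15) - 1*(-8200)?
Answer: 5411999/660 ≈ 8200.0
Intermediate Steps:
f(R) = -1/(44*R) (f(R) = 1/(R - 45*R) = 1/(-44*R) = -1/(44*R))
f(15) - 1*(-8200) = -1/44/15 - 1*(-8200) = -1/44*1/15 + 8200 = -1/660 + 8200 = 5411999/660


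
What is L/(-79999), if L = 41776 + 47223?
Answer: -88999/79999 ≈ -1.1125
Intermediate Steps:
L = 88999
L/(-79999) = 88999/(-79999) = 88999*(-1/79999) = -88999/79999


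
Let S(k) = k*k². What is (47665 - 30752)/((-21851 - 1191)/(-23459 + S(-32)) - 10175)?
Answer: -950967251/572086683 ≈ -1.6623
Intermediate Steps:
S(k) = k³
(47665 - 30752)/((-21851 - 1191)/(-23459 + S(-32)) - 10175) = (47665 - 30752)/((-21851 - 1191)/(-23459 + (-32)³) - 10175) = 16913/(-23042/(-23459 - 32768) - 10175) = 16913/(-23042/(-56227) - 10175) = 16913/(-23042*(-1/56227) - 10175) = 16913/(23042/56227 - 10175) = 16913/(-572086683/56227) = 16913*(-56227/572086683) = -950967251/572086683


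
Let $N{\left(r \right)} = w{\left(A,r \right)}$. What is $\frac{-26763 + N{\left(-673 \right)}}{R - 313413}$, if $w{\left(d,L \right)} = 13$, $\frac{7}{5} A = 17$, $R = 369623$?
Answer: $- \frac{2675}{5621} \approx -0.47589$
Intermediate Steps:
$A = \frac{85}{7}$ ($A = \frac{5}{7} \cdot 17 = \frac{85}{7} \approx 12.143$)
$N{\left(r \right)} = 13$
$\frac{-26763 + N{\left(-673 \right)}}{R - 313413} = \frac{-26763 + 13}{369623 - 313413} = - \frac{26750}{56210} = \left(-26750\right) \frac{1}{56210} = - \frac{2675}{5621}$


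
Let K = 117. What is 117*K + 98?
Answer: 13787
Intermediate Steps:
117*K + 98 = 117*117 + 98 = 13689 + 98 = 13787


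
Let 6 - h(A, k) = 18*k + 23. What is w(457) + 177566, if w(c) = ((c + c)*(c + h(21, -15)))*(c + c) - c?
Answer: 593308269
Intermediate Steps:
h(A, k) = -17 - 18*k (h(A, k) = 6 - (18*k + 23) = 6 - (23 + 18*k) = 6 + (-23 - 18*k) = -17 - 18*k)
w(c) = -c + 4*c²*(253 + c) (w(c) = ((c + c)*(c + (-17 - 18*(-15))))*(c + c) - c = ((2*c)*(c + (-17 + 270)))*(2*c) - c = ((2*c)*(c + 253))*(2*c) - c = ((2*c)*(253 + c))*(2*c) - c = (2*c*(253 + c))*(2*c) - c = 4*c²*(253 + c) - c = -c + 4*c²*(253 + c))
w(457) + 177566 = 457*(-1 + 4*457² + 1012*457) + 177566 = 457*(-1 + 4*208849 + 462484) + 177566 = 457*(-1 + 835396 + 462484) + 177566 = 457*1297879 + 177566 = 593130703 + 177566 = 593308269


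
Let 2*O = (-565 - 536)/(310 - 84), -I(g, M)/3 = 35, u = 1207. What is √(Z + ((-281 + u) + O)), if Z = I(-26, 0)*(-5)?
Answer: √73986863/226 ≈ 38.060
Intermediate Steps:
I(g, M) = -105 (I(g, M) = -3*35 = -105)
O = -1101/452 (O = ((-565 - 536)/(310 - 84))/2 = (-1101/226)/2 = (-1101*1/226)/2 = (½)*(-1101/226) = -1101/452 ≈ -2.4358)
Z = 525 (Z = -105*(-5) = 525)
√(Z + ((-281 + u) + O)) = √(525 + ((-281 + 1207) - 1101/452)) = √(525 + (926 - 1101/452)) = √(525 + 417451/452) = √(654751/452) = √73986863/226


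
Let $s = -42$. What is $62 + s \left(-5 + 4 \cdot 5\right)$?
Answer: $-568$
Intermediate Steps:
$62 + s \left(-5 + 4 \cdot 5\right) = 62 - 42 \left(-5 + 4 \cdot 5\right) = 62 - 42 \left(-5 + 20\right) = 62 - 630 = -568$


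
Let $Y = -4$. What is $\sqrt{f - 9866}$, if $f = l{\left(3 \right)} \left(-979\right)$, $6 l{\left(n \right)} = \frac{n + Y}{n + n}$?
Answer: $\frac{i \sqrt{354197}}{6} \approx 99.191 i$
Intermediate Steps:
$l{\left(n \right)} = \frac{-4 + n}{12 n}$ ($l{\left(n \right)} = \frac{\left(n - 4\right) \frac{1}{n + n}}{6} = \frac{\left(-4 + n\right) \frac{1}{2 n}}{6} = \frac{\frac{1}{2} \frac{1}{n} \left(-4 + n\right)}{6} = \frac{-4 + n}{12 n}$)
$f = \frac{979}{36}$ ($f = \frac{-4 + 3}{12 \cdot 3} \left(-979\right) = \frac{1}{12} \cdot \frac{1}{3} \left(-1\right) \left(-979\right) = \left(- \frac{1}{36}\right) \left(-979\right) = \frac{979}{36} \approx 27.194$)
$\sqrt{f - 9866} = \sqrt{\frac{979}{36} - 9866} = \sqrt{- \frac{354197}{36}} = \frac{i \sqrt{354197}}{6}$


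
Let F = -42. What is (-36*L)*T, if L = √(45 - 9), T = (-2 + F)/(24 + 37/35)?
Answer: 332640/877 ≈ 379.29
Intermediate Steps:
T = -1540/877 (T = (-2 - 42)/(24 + 37/35) = -44/(24 + 37*(1/35)) = -44/(24 + 37/35) = -44/877/35 = -44*35/877 = -1540/877 ≈ -1.7560)
L = 6 (L = √36 = 6)
(-36*L)*T = -36*6*(-1540/877) = -216*(-1540/877) = 332640/877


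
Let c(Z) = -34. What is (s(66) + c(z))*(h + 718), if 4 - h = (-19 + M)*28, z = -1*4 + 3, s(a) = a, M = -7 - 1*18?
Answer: 62528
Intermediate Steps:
M = -25 (M = -7 - 18 = -25)
z = -1 (z = -4 + 3 = -1)
h = 1236 (h = 4 - (-19 - 25)*28 = 4 - (-44)*28 = 4 - 1*(-1232) = 4 + 1232 = 1236)
(s(66) + c(z))*(h + 718) = (66 - 34)*(1236 + 718) = 32*1954 = 62528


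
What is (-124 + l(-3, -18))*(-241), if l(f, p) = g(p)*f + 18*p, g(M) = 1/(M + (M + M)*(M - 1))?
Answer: 23969137/222 ≈ 1.0797e+5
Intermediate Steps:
g(M) = 1/(M + 2*M*(-1 + M)) (g(M) = 1/(M + (2*M)*(-1 + M)) = 1/(M + 2*M*(-1 + M)))
l(f, p) = 18*p + f/(p*(-1 + 2*p)) (l(f, p) = (1/(p*(-1 + 2*p)))*f + 18*p = f/(p*(-1 + 2*p)) + 18*p = 18*p + f/(p*(-1 + 2*p)))
(-124 + l(-3, -18))*(-241) = (-124 + (-3 + (-18)²*(-18 + 36*(-18)))/((-18)*(-1 + 2*(-18))))*(-241) = (-124 - (-3 + 324*(-18 - 648))/(18*(-1 - 36)))*(-241) = (-124 - 1/18*(-3 + 324*(-666))/(-37))*(-241) = (-124 - 1/18*(-1/37)*(-3 - 215784))*(-241) = (-124 - 1/18*(-1/37)*(-215787))*(-241) = (-124 - 71929/222)*(-241) = -99457/222*(-241) = 23969137/222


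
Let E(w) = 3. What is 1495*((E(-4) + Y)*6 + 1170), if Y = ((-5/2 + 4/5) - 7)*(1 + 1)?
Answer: 1619982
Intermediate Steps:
Y = -87/5 (Y = ((-5*½ + 4*(⅕)) - 7)*2 = ((-5/2 + ⅘) - 7)*2 = (-17/10 - 7)*2 = -87/10*2 = -87/5 ≈ -17.400)
1495*((E(-4) + Y)*6 + 1170) = 1495*((3 - 87/5)*6 + 1170) = 1495*(-72/5*6 + 1170) = 1495*(-432/5 + 1170) = 1495*(5418/5) = 1619982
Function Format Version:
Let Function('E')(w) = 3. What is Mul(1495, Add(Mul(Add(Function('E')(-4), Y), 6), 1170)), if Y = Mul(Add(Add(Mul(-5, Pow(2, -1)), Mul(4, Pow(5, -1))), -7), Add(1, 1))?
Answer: 1619982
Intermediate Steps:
Y = Rational(-87, 5) (Y = Mul(Add(Add(Mul(-5, Rational(1, 2)), Mul(4, Rational(1, 5))), -7), 2) = Mul(Add(Add(Rational(-5, 2), Rational(4, 5)), -7), 2) = Mul(Add(Rational(-17, 10), -7), 2) = Mul(Rational(-87, 10), 2) = Rational(-87, 5) ≈ -17.400)
Mul(1495, Add(Mul(Add(Function('E')(-4), Y), 6), 1170)) = Mul(1495, Add(Mul(Add(3, Rational(-87, 5)), 6), 1170)) = Mul(1495, Add(Mul(Rational(-72, 5), 6), 1170)) = Mul(1495, Add(Rational(-432, 5), 1170)) = Mul(1495, Rational(5418, 5)) = 1619982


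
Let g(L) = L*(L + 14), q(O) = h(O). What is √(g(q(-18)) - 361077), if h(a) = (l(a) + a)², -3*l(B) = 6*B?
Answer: I*√251565 ≈ 501.56*I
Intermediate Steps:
l(B) = -2*B
h(a) = a² (h(a) = (-2*a + a)² = (-a)² = a²)
q(O) = O²
g(L) = L*(14 + L)
√(g(q(-18)) - 361077) = √((-18)²*(14 + (-18)²) - 361077) = √(324*(14 + 324) - 361077) = √(324*338 - 361077) = √(109512 - 361077) = √(-251565) = I*√251565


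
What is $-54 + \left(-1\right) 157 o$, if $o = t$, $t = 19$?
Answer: $-3037$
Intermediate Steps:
$o = 19$
$-54 + \left(-1\right) 157 o = -54 + \left(-1\right) 157 \cdot 19 = -54 - 2983 = -3037$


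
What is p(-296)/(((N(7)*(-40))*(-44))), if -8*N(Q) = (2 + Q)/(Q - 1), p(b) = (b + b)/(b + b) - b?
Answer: -9/10 ≈ -0.90000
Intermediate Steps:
p(b) = 1 - b (p(b) = (2*b)/((2*b)) - b = (2*b)*(1/(2*b)) - b = 1 - b)
N(Q) = -(2 + Q)/(8*(-1 + Q)) (N(Q) = -(2 + Q)/(8*(Q - 1)) = -(2 + Q)/(8*(-1 + Q)))
p(-296)/(((N(7)*(-40))*(-44))) = (1 - 1*(-296))/(((((-2 - 1*7)/(8*(-1 + 7)))*(-40))*(-44))) = (1 + 296)/(((((1/8)*(-2 - 7)/6)*(-40))*(-44))) = 297/(((((1/8)*(1/6)*(-9))*(-40))*(-44))) = 297/((-3/16*(-40)*(-44))) = 297/(((15/2)*(-44))) = 297/(-330) = 297*(-1/330) = -9/10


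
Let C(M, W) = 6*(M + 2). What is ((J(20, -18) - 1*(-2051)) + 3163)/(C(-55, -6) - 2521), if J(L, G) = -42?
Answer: -5172/2839 ≈ -1.8218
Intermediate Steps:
C(M, W) = 12 + 6*M (C(M, W) = 6*(2 + M) = 12 + 6*M)
((J(20, -18) - 1*(-2051)) + 3163)/(C(-55, -6) - 2521) = ((-42 - 1*(-2051)) + 3163)/((12 + 6*(-55)) - 2521) = ((-42 + 2051) + 3163)/((12 - 330) - 2521) = (2009 + 3163)/(-318 - 2521) = 5172/(-2839) = 5172*(-1/2839) = -5172/2839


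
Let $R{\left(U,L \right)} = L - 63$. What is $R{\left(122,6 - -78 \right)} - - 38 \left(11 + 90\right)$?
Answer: $3859$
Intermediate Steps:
$R{\left(U,L \right)} = -63 + L$
$R{\left(122,6 - -78 \right)} - - 38 \left(11 + 90\right) = \left(-63 + \left(6 - -78\right)\right) - - 38 \left(11 + 90\right) = \left(-63 + \left(6 + 78\right)\right) - \left(-38\right) 101 = \left(-63 + 84\right) - -3838 = 21 + 3838 = 3859$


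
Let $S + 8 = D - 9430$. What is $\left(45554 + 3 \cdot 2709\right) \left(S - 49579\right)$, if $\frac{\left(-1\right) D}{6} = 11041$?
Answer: $-6724243103$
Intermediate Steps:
$D = -66246$ ($D = \left(-6\right) 11041 = -66246$)
$S = -75684$ ($S = -8 - 75676 = -75684$)
$\left(45554 + 3 \cdot 2709\right) \left(S - 49579\right) = \left(45554 + 3 \cdot 2709\right) \left(-75684 - 49579\right) = \left(45554 + 8127\right) \left(-125263\right) = 53681 \left(-125263\right) = -6724243103$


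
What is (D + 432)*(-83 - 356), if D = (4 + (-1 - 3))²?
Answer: -189648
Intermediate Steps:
D = 0 (D = (4 - 4)² = 0² = 0)
(D + 432)*(-83 - 356) = (0 + 432)*(-83 - 356) = 432*(-439) = -189648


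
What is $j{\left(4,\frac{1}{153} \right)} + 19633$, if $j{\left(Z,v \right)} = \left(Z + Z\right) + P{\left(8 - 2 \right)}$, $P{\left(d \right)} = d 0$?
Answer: $19641$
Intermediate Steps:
$P{\left(d \right)} = 0$
$j{\left(Z,v \right)} = 2 Z$ ($j{\left(Z,v \right)} = \left(Z + Z\right) + 0 = 2 Z + 0 = 2 Z$)
$j{\left(4,\frac{1}{153} \right)} + 19633 = 2 \cdot 4 + 19633 = 8 + 19633 = 19641$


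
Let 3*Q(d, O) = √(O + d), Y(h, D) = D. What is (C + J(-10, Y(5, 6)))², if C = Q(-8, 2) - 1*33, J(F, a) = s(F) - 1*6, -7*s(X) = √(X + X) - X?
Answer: (849 - 7*I*√6 + 6*I*√5)²/441 ≈ 1634.4 - 14.362*I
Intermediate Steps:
s(X) = X/7 - √2*√X/7 (s(X) = -(√(X + X) - X)/7 = -(√(2*X) - X)/7 = -(√2*√X - X)/7 = -(-X + √2*√X)/7 = X/7 - √2*√X/7)
Q(d, O) = √(O + d)/3
J(F, a) = -6 + F/7 - √2*√F/7 (J(F, a) = (F/7 - √2*√F/7) - 1*6 = (F/7 - √2*√F/7) - 6 = -6 + F/7 - √2*√F/7)
C = -33 + I*√6/3 (C = √(2 - 8)/3 - 1*33 = √(-6)/3 - 33 = (I*√6)/3 - 33 = I*√6/3 - 33 = -33 + I*√6/3 ≈ -33.0 + 0.8165*I)
(C + J(-10, Y(5, 6)))² = ((-33 + I*√6/3) + (-6 + (⅐)*(-10) - √2*√(-10)/7))² = ((-33 + I*√6/3) + (-6 - 10/7 - √2*I*√10/7))² = ((-33 + I*√6/3) + (-6 - 10/7 - 2*I*√5/7))² = ((-33 + I*√6/3) + (-52/7 - 2*I*√5/7))² = (-283/7 - 2*I*√5/7 + I*√6/3)²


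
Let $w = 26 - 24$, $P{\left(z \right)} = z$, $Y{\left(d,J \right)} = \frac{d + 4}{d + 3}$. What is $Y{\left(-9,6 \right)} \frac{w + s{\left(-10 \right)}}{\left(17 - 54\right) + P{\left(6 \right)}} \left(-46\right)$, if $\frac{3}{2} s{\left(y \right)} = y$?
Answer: $- \frac{1610}{279} \approx -5.7706$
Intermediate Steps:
$s{\left(y \right)} = \frac{2 y}{3}$
$Y{\left(d,J \right)} = \frac{4 + d}{3 + d}$
$w = 2$
$Y{\left(-9,6 \right)} \frac{w + s{\left(-10 \right)}}{\left(17 - 54\right) + P{\left(6 \right)}} \left(-46\right) = \frac{4 - 9}{3 - 9} \frac{2 + \frac{2}{3} \left(-10\right)}{\left(17 - 54\right) + 6} \left(-46\right) = \frac{1}{-6} \left(-5\right) \frac{2 - \frac{20}{3}}{-37 + 6} \left(-46\right) = \left(- \frac{1}{6}\right) \left(-5\right) \left(- \frac{14}{3 \left(-31\right)}\right) \left(-46\right) = \frac{5 \left(\left(- \frac{14}{3}\right) \left(- \frac{1}{31}\right)\right)}{6} \left(-46\right) = \frac{5}{6} \cdot \frac{14}{93} \left(-46\right) = \frac{35}{279} \left(-46\right) = - \frac{1610}{279}$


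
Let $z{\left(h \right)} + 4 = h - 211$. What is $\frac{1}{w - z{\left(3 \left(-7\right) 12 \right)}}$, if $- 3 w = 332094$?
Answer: $- \frac{1}{110231} \approx -9.0719 \cdot 10^{-6}$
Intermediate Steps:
$w = -110698$ ($w = \left(- \frac{1}{3}\right) 332094 = -110698$)
$z{\left(h \right)} = -215 + h$ ($z{\left(h \right)} = -4 + \left(h - 211\right) = -4 + \left(-211 + h\right) = -215 + h$)
$\frac{1}{w - z{\left(3 \left(-7\right) 12 \right)}} = \frac{1}{-110698 - \left(-215 + 3 \left(-7\right) 12\right)} = \frac{1}{-110698 - \left(-215 - 252\right)} = \frac{1}{-110698 - -467} = \frac{1}{-110698 + 467} = \frac{1}{-110231} = - \frac{1}{110231}$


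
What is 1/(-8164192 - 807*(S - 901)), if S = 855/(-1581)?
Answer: -527/3919113800 ≈ -1.3447e-7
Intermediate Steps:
S = -285/527 (S = 855*(-1/1581) = -285/527 ≈ -0.54080)
1/(-8164192 - 807*(S - 901)) = 1/(-8164192 - 807*(-285/527 - 901)) = 1/(-8164192 - 807*(-475112/527)) = 1/(-8164192 + 383415384/527) = 1/(-3919113800/527) = -527/3919113800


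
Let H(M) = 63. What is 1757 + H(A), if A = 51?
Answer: 1820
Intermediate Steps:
1757 + H(A) = 1757 + 63 = 1820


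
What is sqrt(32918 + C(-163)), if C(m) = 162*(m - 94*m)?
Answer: 2*sqrt(622169) ≈ 1577.6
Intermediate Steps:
C(m) = -15066*m (C(m) = 162*(-93*m) = -15066*m)
sqrt(32918 + C(-163)) = sqrt(32918 - 15066*(-163)) = sqrt(32918 + 2455758) = sqrt(2488676) = 2*sqrt(622169)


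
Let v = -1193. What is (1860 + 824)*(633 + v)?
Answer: -1503040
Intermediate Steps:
(1860 + 824)*(633 + v) = (1860 + 824)*(633 - 1193) = 2684*(-560) = -1503040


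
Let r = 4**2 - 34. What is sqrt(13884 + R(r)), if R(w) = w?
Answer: sqrt(13866) ≈ 117.75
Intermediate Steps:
r = -18 (r = 16 - 34 = -18)
sqrt(13884 + R(r)) = sqrt(13884 - 18) = sqrt(13866)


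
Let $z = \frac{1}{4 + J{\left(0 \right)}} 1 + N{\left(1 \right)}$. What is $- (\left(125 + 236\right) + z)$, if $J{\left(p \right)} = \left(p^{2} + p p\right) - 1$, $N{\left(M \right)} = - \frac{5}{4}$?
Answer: $- \frac{4321}{12} \approx -360.08$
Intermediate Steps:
$N{\left(M \right)} = - \frac{5}{4}$ ($N{\left(M \right)} = \left(-5\right) \frac{1}{4} = - \frac{5}{4}$)
$J{\left(p \right)} = -1 + 2 p^{2}$ ($J{\left(p \right)} = \left(p^{2} + p^{2}\right) - 1 = 2 p^{2} - 1 = -1 + 2 p^{2}$)
$z = - \frac{11}{12}$ ($z = \frac{1}{4 - \left(1 - 2 \cdot 0^{2}\right)} 1 - \frac{5}{4} = \frac{1}{4 + \left(-1 + 2 \cdot 0\right)} 1 - \frac{5}{4} = \frac{1}{4 + \left(-1 + 0\right)} 1 - \frac{5}{4} = \frac{1}{4 - 1} \cdot 1 - \frac{5}{4} = \frac{1}{3} \cdot 1 - \frac{5}{4} = \frac{1}{3} - \frac{5}{4} = - \frac{11}{12} \approx -0.91667$)
$- (\left(125 + 236\right) + z) = - (\left(125 + 236\right) - \frac{11}{12}) = - (361 - \frac{11}{12}) = \left(-1\right) \frac{4321}{12} = - \frac{4321}{12}$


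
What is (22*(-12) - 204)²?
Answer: 219024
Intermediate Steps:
(22*(-12) - 204)² = (-264 - 204)² = (-468)² = 219024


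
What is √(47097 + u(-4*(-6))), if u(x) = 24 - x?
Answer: 3*√5233 ≈ 217.02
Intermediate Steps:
√(47097 + u(-4*(-6))) = √(47097 + (24 - (-4)*(-6))) = √(47097 + (24 - 1*24)) = √(47097 + (24 - 24)) = √(47097 + 0) = √47097 = 3*√5233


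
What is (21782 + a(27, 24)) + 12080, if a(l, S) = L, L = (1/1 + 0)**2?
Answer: 33863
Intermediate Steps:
L = 1 (L = (1 + 0)**2 = 1**2 = 1)
a(l, S) = 1
(21782 + a(27, 24)) + 12080 = (21782 + 1) + 12080 = 21783 + 12080 = 33863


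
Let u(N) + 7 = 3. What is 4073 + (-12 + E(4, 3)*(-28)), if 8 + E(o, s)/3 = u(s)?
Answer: 5069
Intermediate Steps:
u(N) = -4 (u(N) = -7 + 3 = -4)
E(o, s) = -36 (E(o, s) = -24 + 3*(-4) = -24 - 12 = -36)
4073 + (-12 + E(4, 3)*(-28)) = 4073 + (-12 - 36*(-28)) = 4073 + (-12 + 1008) = 4073 + 996 = 5069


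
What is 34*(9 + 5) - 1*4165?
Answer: -3689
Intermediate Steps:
34*(9 + 5) - 1*4165 = 34*14 - 4165 = 476 - 4165 = -3689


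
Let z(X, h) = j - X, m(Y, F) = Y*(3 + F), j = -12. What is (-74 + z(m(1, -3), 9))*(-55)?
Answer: 4730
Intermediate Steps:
z(X, h) = -12 - X
(-74 + z(m(1, -3), 9))*(-55) = (-74 + (-12 - (3 - 3)))*(-55) = (-74 + (-12 - 0))*(-55) = (-74 + (-12 - 1*0))*(-55) = (-74 + (-12 + 0))*(-55) = (-74 - 12)*(-55) = -86*(-55) = 4730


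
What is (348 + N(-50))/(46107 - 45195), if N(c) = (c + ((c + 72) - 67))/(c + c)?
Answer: 6979/18240 ≈ 0.38262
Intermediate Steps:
N(c) = (5 + 2*c)/(2*c) (N(c) = (c + ((72 + c) - 67))/((2*c)) = (c + (5 + c))*(1/(2*c)) = (5 + 2*c)*(1/(2*c)) = (5 + 2*c)/(2*c))
(348 + N(-50))/(46107 - 45195) = (348 + (5/2 - 50)/(-50))/(46107 - 45195) = (348 - 1/50*(-95/2))/912 = (348 + 19/20)*(1/912) = (6979/20)*(1/912) = 6979/18240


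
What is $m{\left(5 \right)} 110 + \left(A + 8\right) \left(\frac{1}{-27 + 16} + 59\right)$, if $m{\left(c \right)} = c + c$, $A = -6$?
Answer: $\frac{13396}{11} \approx 1217.8$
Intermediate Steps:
$m{\left(c \right)} = 2 c$
$m{\left(5 \right)} 110 + \left(A + 8\right) \left(\frac{1}{-27 + 16} + 59\right) = 2 \cdot 5 \cdot 110 + \left(-6 + 8\right) \left(\frac{1}{-27 + 16} + 59\right) = 10 \cdot 110 + 2 \left(\frac{1}{-11} + 59\right) = 1100 + 2 \left(- \frac{1}{11} + 59\right) = 1100 + 2 \cdot \frac{648}{11} = 1100 + \frac{1296}{11} = \frac{13396}{11}$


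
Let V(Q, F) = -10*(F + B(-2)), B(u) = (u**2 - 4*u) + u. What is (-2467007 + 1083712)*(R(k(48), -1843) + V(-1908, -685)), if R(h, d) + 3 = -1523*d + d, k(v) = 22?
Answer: -3889539197935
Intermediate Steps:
B(u) = u**2 - 3*u
R(h, d) = -3 - 1522*d (R(h, d) = -3 + (-1523*d + d) = -3 - 1522*d)
V(Q, F) = -100 - 10*F (V(Q, F) = -10*(F - 2*(-3 - 2)) = -10*(F - 2*(-5)) = -10*(F + 10) = -10*(10 + F) = -100 - 10*F)
(-2467007 + 1083712)*(R(k(48), -1843) + V(-1908, -685)) = (-2467007 + 1083712)*((-3 - 1522*(-1843)) + (-100 - 10*(-685))) = -1383295*((-3 + 2805046) + (-100 + 6850)) = -1383295*(2805043 + 6750) = -1383295*2811793 = -3889539197935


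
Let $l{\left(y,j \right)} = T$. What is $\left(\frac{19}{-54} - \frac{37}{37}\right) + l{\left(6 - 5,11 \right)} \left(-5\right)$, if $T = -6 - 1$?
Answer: $\frac{1817}{54} \approx 33.648$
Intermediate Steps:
$T = -7$
$l{\left(y,j \right)} = -7$
$\left(\frac{19}{-54} - \frac{37}{37}\right) + l{\left(6 - 5,11 \right)} \left(-5\right) = \left(\frac{19}{-54} - \frac{37}{37}\right) - -35 = \left(19 \left(- \frac{1}{54}\right) - 1\right) + 35 = \left(- \frac{19}{54} - 1\right) + 35 = - \frac{73}{54} + 35 = \frac{1817}{54}$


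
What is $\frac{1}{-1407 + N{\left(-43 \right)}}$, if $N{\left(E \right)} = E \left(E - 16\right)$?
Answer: $\frac{1}{1130} \approx 0.00088496$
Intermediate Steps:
$N{\left(E \right)} = E \left(-16 + E\right)$
$\frac{1}{-1407 + N{\left(-43 \right)}} = \frac{1}{-1407 - 43 \left(-16 - 43\right)} = \frac{1}{-1407 - -2537} = \frac{1}{-1407 + 2537} = \frac{1}{1130}$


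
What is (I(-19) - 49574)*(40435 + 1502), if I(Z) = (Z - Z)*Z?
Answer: -2078984838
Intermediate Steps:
I(Z) = 0 (I(Z) = 0*Z = 0)
(I(-19) - 49574)*(40435 + 1502) = (0 - 49574)*(40435 + 1502) = -49574*41937 = -2078984838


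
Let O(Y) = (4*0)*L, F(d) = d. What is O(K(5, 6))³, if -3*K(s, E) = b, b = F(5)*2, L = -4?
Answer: 0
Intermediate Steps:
b = 10 (b = 5*2 = 10)
K(s, E) = -10/3 (K(s, E) = -⅓*10 = -10/3)
O(Y) = 0 (O(Y) = (4*0)*(-4) = 0*(-4) = 0)
O(K(5, 6))³ = 0³ = 0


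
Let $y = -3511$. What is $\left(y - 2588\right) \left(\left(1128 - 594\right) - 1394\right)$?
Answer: $5245140$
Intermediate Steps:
$\left(y - 2588\right) \left(\left(1128 - 594\right) - 1394\right) = \left(-3511 - 2588\right) \left(\left(1128 - 594\right) - 1394\right) = - 6099 \left(\left(1128 - 594\right) - 1394\right) = - 6099 \left(534 - 1394\right) = \left(-6099\right) \left(-860\right) = 5245140$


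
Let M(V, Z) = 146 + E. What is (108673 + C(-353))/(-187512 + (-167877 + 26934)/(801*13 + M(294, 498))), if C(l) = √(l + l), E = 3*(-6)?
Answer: -1145522093/1976704935 - 10541*I*√706/1976704935 ≈ -0.57951 - 0.00014169*I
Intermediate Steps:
E = -18
M(V, Z) = 128 (M(V, Z) = 146 - 18 = 128)
C(l) = √2*√l (C(l) = √(2*l) = √2*√l)
(108673 + C(-353))/(-187512 + (-167877 + 26934)/(801*13 + M(294, 498))) = (108673 + √2*√(-353))/(-187512 + (-167877 + 26934)/(801*13 + 128)) = (108673 + √2*(I*√353))/(-187512 - 140943/(10413 + 128)) = (108673 + I*√706)/(-187512 - 140943/10541) = (108673 + I*√706)/(-1976704935/10541) = (108673 + I*√706)*(-10541/1976704935) = -1145522093/1976704935 - 10541*I*√706/1976704935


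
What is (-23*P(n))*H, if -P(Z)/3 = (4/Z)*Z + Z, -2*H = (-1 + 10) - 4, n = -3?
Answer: -345/2 ≈ -172.50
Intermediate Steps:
H = -5/2 (H = -((-1 + 10) - 4)/2 = -(9 - 4)/2 = -½*5 = -5/2 ≈ -2.5000)
P(Z) = -12 - 3*Z (P(Z) = -3*((4/Z)*Z + Z) = -3*(4 + Z) = -12 - 3*Z)
(-23*P(n))*H = -23*(-12 - 3*(-3))*(-5/2) = -23*(-12 + 9)*(-5/2) = -23*(-3)*(-5/2) = 69*(-5/2) = -345/2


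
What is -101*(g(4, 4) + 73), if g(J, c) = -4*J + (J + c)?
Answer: -6565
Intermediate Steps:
g(J, c) = c - 3*J
-101*(g(4, 4) + 73) = -101*((4 - 3*4) + 73) = -101*((4 - 12) + 73) = -101*(-8 + 73) = -101*65 = -6565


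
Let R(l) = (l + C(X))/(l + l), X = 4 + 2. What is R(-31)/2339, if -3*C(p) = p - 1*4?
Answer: 95/435054 ≈ 0.00021836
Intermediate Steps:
X = 6
C(p) = 4/3 - p/3 (C(p) = -(p - 1*4)/3 = -(p - 4)/3 = -(-4 + p)/3 = 4/3 - p/3)
R(l) = (-⅔ + l)/(2*l) (R(l) = (l + (4/3 - ⅓*6))/(l + l) = (l + (4/3 - 2))/((2*l)) = (l - ⅔)*(1/(2*l)) = (-⅔ + l)*(1/(2*l)) = (-⅔ + l)/(2*l))
R(-31)/2339 = ((⅙)*(-2 + 3*(-31))/(-31))/2339 = ((⅙)*(-1/31)*(-2 - 93))*(1/2339) = ((⅙)*(-1/31)*(-95))*(1/2339) = (95/186)*(1/2339) = 95/435054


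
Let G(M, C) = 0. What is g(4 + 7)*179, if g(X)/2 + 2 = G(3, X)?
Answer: -716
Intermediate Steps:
g(X) = -4 (g(X) = -4 + 2*0 = -4 + 0 = -4)
g(4 + 7)*179 = -4*179 = -716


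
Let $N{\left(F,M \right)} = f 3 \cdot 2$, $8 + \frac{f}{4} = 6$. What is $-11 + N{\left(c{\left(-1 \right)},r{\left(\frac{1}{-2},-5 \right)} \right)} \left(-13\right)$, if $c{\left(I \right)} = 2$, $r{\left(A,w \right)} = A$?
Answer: $613$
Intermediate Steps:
$f = -8$ ($f = -32 + 4 \cdot 6 = -32 + 24 = -8$)
$N{\left(F,M \right)} = -48$ ($N{\left(F,M \right)} = \left(-8\right) 3 \cdot 2 = \left(-24\right) 2 = -48$)
$-11 + N{\left(c{\left(-1 \right)},r{\left(\frac{1}{-2},-5 \right)} \right)} \left(-13\right) = -11 - -624 = -11 + 624 = 613$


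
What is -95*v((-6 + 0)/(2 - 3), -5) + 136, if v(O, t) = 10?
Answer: -814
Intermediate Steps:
-95*v((-6 + 0)/(2 - 3), -5) + 136 = -95*10 + 136 = -950 + 136 = -814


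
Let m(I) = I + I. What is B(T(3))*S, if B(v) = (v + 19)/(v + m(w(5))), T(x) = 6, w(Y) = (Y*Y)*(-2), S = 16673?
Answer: -416825/94 ≈ -4434.3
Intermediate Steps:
w(Y) = -2*Y² (w(Y) = Y²*(-2) = -2*Y²)
m(I) = 2*I
B(v) = (19 + v)/(-100 + v) (B(v) = (v + 19)/(v + 2*(-2*5²)) = (19 + v)/(v + 2*(-2*25)) = (19 + v)/(v + 2*(-50)) = (19 + v)/(v - 100) = (19 + v)/(-100 + v))
B(T(3))*S = ((19 + 6)/(-100 + 6))*16673 = (25/(-94))*16673 = -1/94*25*16673 = -25/94*16673 = -416825/94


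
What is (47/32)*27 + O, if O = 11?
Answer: 1621/32 ≈ 50.656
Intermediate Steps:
(47/32)*27 + O = (47/32)*27 + 11 = 1269/32 + 11 = 1621/32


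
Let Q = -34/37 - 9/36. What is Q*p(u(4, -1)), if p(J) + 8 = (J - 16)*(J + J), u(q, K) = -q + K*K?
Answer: -9169/74 ≈ -123.91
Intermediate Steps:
u(q, K) = K² - q (u(q, K) = -q + K² = K² - q)
p(J) = -8 + 2*J*(-16 + J) (p(J) = -8 + (J - 16)*(J + J) = -8 + (-16 + J)*(2*J) = -8 + 2*J*(-16 + J))
Q = -173/148 (Q = -34*1/37 - 9*1/36 = -34/37 - ¼ = -173/148 ≈ -1.1689)
Q*p(u(4, -1)) = -173*(-8 - 32*((-1)² - 1*4) + 2*((-1)² - 1*4)²)/148 = -173*(-8 - 32*(1 - 4) + 2*(1 - 4)²)/148 = -173*(-8 - 32*(-3) + 2*(-3)²)/148 = -173*(-8 + 96 + 2*9)/148 = -173*(-8 + 96 + 18)/148 = -173/148*106 = -9169/74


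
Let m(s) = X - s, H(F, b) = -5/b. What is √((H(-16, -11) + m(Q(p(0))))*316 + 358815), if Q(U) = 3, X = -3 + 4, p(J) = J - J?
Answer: √43357523/11 ≈ 598.60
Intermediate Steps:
p(J) = 0
X = 1
m(s) = 1 - s
√((H(-16, -11) + m(Q(p(0))))*316 + 358815) = √((-5/(-11) + (1 - 1*3))*316 + 358815) = √((-5*(-1/11) + (1 - 3))*316 + 358815) = √((5/11 - 2)*316 + 358815) = √(-17/11*316 + 358815) = √(-5372/11 + 358815) = √(3941593/11) = √43357523/11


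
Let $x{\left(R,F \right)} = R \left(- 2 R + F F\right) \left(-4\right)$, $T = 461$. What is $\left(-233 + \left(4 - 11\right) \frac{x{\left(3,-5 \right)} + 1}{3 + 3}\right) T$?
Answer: $\frac{88051}{6} \approx 14675.0$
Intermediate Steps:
$x{\left(R,F \right)} = - 4 R \left(F^{2} - 2 R\right)$ ($x{\left(R,F \right)} = R \left(- 2 R + F^{2}\right) \left(-4\right) = R \left(F^{2} - 2 R\right) \left(-4\right) = - 4 R \left(F^{2} - 2 R\right)$)
$\left(-233 + \left(4 - 11\right) \frac{x{\left(3,-5 \right)} + 1}{3 + 3}\right) T = \left(-233 + \left(4 - 11\right) \frac{4 \cdot 3 \left(- \left(-5\right)^{2} + 2 \cdot 3\right) + 1}{3 + 3}\right) 461 = \left(-233 - 7 \frac{4 \cdot 3 \left(\left(-1\right) 25 + 6\right) + 1}{6}\right) 461 = \left(-233 - 7 \left(4 \cdot 3 \left(-25 + 6\right) + 1\right) \frac{1}{6}\right) 461 = \left(-233 - 7 \left(4 \cdot 3 \left(-19\right) + 1\right) \frac{1}{6}\right) 461 = \left(-233 - 7 \left(-228 + 1\right) \frac{1}{6}\right) 461 = \left(-233 - 7 \left(\left(-227\right) \frac{1}{6}\right)\right) 461 = \left(-233 - - \frac{1589}{6}\right) 461 = \left(-233 + \frac{1589}{6}\right) 461 = \frac{191}{6} \cdot 461 = \frac{88051}{6}$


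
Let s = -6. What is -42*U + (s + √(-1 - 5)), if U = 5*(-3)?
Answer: 624 + I*√6 ≈ 624.0 + 2.4495*I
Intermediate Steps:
U = -15
-42*U + (s + √(-1 - 5)) = -42*(-15) + (-6 + √(-1 - 5)) = 630 + (-6 + √(-6)) = 630 + (-6 + I*√6) = 624 + I*√6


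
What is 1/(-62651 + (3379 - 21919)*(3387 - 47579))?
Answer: 1/819257029 ≈ 1.2206e-9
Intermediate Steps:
1/(-62651 + (3379 - 21919)*(3387 - 47579)) = 1/(-62651 - 18540*(-44192)) = 1/(-62651 + 819319680) = 1/819257029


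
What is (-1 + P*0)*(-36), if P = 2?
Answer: 36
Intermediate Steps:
(-1 + P*0)*(-36) = (-1 + 2*0)*(-36) = (-1 + 0)*(-36) = -1*(-36) = 36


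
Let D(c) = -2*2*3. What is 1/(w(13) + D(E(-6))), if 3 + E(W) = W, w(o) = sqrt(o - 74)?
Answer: -12/205 - I*sqrt(61)/205 ≈ -0.058537 - 0.038099*I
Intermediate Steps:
w(o) = sqrt(-74 + o)
E(W) = -3 + W
D(c) = -12 (D(c) = -4*3 = -12)
1/(w(13) + D(E(-6))) = 1/(sqrt(-74 + 13) - 12) = 1/(sqrt(-61) - 12) = 1/(I*sqrt(61) - 12) = 1/(-12 + I*sqrt(61))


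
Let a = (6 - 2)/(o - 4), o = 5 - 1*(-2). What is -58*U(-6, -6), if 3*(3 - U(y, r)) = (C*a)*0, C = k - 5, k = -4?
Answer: -174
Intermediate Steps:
o = 7 (o = 5 + 2 = 7)
C = -9 (C = -4 - 5 = -9)
a = 4/3 (a = (6 - 2)/(7 - 4) = 4/3 ≈ 1.3333)
U(y, r) = 3 (U(y, r) = 3 - (-9*4/3)*0/3 = 3 - (-4)*0 = 3 - ⅓*0 = 3 + 0 = 3)
-58*U(-6, -6) = -58*3 = -174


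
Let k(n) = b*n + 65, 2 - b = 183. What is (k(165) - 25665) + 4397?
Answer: -51068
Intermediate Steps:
b = -181 (b = 2 - 1*183 = 2 - 183 = -181)
k(n) = 65 - 181*n (k(n) = -181*n + 65 = 65 - 181*n)
(k(165) - 25665) + 4397 = ((65 - 181*165) - 25665) + 4397 = ((65 - 29865) - 25665) + 4397 = (-29800 - 25665) + 4397 = -55465 + 4397 = -51068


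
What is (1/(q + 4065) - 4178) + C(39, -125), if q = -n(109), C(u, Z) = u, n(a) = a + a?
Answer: -15922732/3847 ≈ -4139.0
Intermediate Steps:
n(a) = 2*a
q = -218 (q = -2*109 = -1*218 = -218)
(1/(q + 4065) - 4178) + C(39, -125) = (1/(-218 + 4065) - 4178) + 39 = (1/3847 - 4178) + 39 = -16072765/3847 + 39 = -15922732/3847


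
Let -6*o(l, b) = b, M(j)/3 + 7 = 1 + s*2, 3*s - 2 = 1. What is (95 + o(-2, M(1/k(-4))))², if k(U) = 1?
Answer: 9409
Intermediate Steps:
s = 1 (s = ⅔ + (⅓)*1 = ⅔ + ⅓ = 1)
M(j) = -12 (M(j) = -21 + 3*(1 + 1*2) = -21 + 3*(1 + 2) = -21 + 3*3 = -21 + 9 = -12)
o(l, b) = -b/6
(95 + o(-2, M(1/k(-4))))² = (95 - ⅙*(-12))² = (95 + 2)² = 97² = 9409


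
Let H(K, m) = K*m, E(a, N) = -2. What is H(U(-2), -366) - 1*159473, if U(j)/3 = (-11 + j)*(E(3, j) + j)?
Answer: -216569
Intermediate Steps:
U(j) = 3*(-11 + j)*(-2 + j) (U(j) = 3*((-11 + j)*(-2 + j)) = 3*(-11 + j)*(-2 + j))
H(U(-2), -366) - 1*159473 = (66 - 39*(-2) + 3*(-2)²)*(-366) - 1*159473 = (66 + 78 + 3*4)*(-366) - 159473 = (66 + 78 + 12)*(-366) - 159473 = 156*(-366) - 159473 = -57096 - 159473 = -216569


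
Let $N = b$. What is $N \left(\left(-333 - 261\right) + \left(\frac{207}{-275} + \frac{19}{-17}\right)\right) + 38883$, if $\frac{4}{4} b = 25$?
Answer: $\frac{4485427}{187} \approx 23986.0$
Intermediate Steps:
$b = 25$
$N = 25$
$N \left(\left(-333 - 261\right) + \left(\frac{207}{-275} + \frac{19}{-17}\right)\right) + 38883 = 25 \left(\left(-333 - 261\right) + \left(\frac{207}{-275} + \frac{19}{-17}\right)\right) + 38883 = 25 \left(\left(-333 - 261\right) + \left(207 \left(- \frac{1}{275}\right) + 19 \left(- \frac{1}{17}\right)\right)\right) + 38883 = 25 \left(-594 - \frac{8744}{4675}\right) + 38883 = 25 \left(- \frac{2785694}{4675}\right) + 38883 = - \frac{2785694}{187} + 38883 = \frac{4485427}{187}$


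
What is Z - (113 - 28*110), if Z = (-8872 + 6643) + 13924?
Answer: 14662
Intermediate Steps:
Z = 11695 (Z = -2229 + 13924 = 11695)
Z - (113 - 28*110) = 11695 - (113 - 28*110) = 11695 - (113 - 3080) = 11695 - 1*(-2967) = 11695 + 2967 = 14662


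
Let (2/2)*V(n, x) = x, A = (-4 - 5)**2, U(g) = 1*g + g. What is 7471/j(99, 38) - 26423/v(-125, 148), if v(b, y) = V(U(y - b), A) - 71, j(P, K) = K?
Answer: -232341/95 ≈ -2445.7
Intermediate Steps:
U(g) = 2*g (U(g) = g + g = 2*g)
A = 81 (A = (-9)**2 = 81)
V(n, x) = x
v(b, y) = 10 (v(b, y) = 81 - 71 = 10)
7471/j(99, 38) - 26423/v(-125, 148) = 7471/38 - 26423/10 = -232341/95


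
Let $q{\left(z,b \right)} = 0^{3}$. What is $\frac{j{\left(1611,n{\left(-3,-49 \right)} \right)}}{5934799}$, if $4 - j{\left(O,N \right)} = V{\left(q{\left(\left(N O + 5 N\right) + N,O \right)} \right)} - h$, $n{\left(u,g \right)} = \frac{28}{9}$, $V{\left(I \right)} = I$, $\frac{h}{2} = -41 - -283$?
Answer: $\frac{488}{5934799} \approx 8.2227 \cdot 10^{-5}$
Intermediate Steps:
$q{\left(z,b \right)} = 0$
$h = 484$ ($h = 2 \left(-41 - -283\right) = 2 \left(-41 + 283\right) = 2 \cdot 242 = 484$)
$n{\left(u,g \right)} = \frac{28}{9}$ ($n{\left(u,g \right)} = 28 \cdot \frac{1}{9} = \frac{28}{9}$)
$j{\left(O,N \right)} = 488$ ($j{\left(O,N \right)} = 4 - \left(0 - 484\right) = 4 - -484 = 4 + 484 = 488$)
$\frac{j{\left(1611,n{\left(-3,-49 \right)} \right)}}{5934799} = \frac{488}{5934799}$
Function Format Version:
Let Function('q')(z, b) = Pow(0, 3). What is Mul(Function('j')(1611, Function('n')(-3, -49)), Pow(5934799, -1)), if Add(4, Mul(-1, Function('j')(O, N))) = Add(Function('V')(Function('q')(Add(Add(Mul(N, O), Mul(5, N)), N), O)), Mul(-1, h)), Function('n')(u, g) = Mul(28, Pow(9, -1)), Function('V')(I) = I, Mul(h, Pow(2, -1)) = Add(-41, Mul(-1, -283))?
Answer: Rational(488, 5934799) ≈ 8.2227e-5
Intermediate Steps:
Function('q')(z, b) = 0
h = 484 (h = Mul(2, Add(-41, Mul(-1, -283))) = Mul(2, Add(-41, 283)) = Mul(2, 242) = 484)
Function('n')(u, g) = Rational(28, 9) (Function('n')(u, g) = Mul(28, Rational(1, 9)) = Rational(28, 9))
Function('j')(O, N) = 488 (Function('j')(O, N) = Add(4, Mul(-1, Add(0, Mul(-1, 484)))) = Add(4, Mul(-1, Add(0, -484))) = Add(4, Mul(-1, -484)) = Add(4, 484) = 488)
Mul(Function('j')(1611, Function('n')(-3, -49)), Pow(5934799, -1)) = Mul(488, Pow(5934799, -1)) = Mul(488, Rational(1, 5934799)) = Rational(488, 5934799)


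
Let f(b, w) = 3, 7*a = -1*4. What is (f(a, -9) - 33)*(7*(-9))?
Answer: 1890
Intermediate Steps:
a = -4/7 (a = (-1*4)/7 = (⅐)*(-4) = -4/7 ≈ -0.57143)
(f(a, -9) - 33)*(7*(-9)) = (3 - 33)*(7*(-9)) = -30*(-63) = 1890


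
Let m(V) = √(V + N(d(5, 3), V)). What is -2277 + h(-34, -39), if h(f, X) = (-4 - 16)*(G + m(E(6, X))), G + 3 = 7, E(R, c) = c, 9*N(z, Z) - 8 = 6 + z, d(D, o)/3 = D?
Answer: -2357 - 20*I*√322/3 ≈ -2357.0 - 119.63*I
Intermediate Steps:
d(D, o) = 3*D
N(z, Z) = 14/9 + z/9 (N(z, Z) = 8/9 + (6 + z)/9 = 8/9 + (⅔ + z/9) = 14/9 + z/9)
G = 4 (G = -3 + 7 = 4)
m(V) = √(29/9 + V) (m(V) = √(V + (14/9 + (3*5)/9)) = √(V + (14/9 + (⅑)*15)) = √(V + (14/9 + 5/3)) = √(V + 29/9) = √(29/9 + V))
h(f, X) = -80 - 20*√(29 + 9*X)/3 (h(f, X) = (-4 - 16)*(4 + √(29 + 9*X)/3) = -20*(4 + √(29 + 9*X)/3) = -80 - 20*√(29 + 9*X)/3)
-2277 + h(-34, -39) = -2277 + (-80 - 20*√(29 + 9*(-39))/3) = -2277 + (-80 - 20*√(29 - 351)/3) = -2277 + (-80 - 20*I*√322/3) = -2357 - 20*I*√322/3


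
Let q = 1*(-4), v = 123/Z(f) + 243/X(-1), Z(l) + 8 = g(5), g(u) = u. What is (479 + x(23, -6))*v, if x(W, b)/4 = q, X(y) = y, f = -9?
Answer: -131492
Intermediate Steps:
Z(l) = -3 (Z(l) = -8 + 5 = -3)
v = -284 (v = 123/(-3) + 243/(-1) = 123*(-⅓) + 243*(-1) = -41 - 243 = -284)
q = -4
x(W, b) = -16 (x(W, b) = 4*(-4) = -16)
(479 + x(23, -6))*v = (479 - 16)*(-284) = 463*(-284) = -131492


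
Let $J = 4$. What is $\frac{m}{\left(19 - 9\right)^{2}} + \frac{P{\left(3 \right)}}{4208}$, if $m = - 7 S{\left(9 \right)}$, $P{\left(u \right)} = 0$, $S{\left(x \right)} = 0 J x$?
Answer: $0$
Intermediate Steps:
$S{\left(x \right)} = 0$ ($S{\left(x \right)} = 0 \cdot 4 x = 0 x = 0$)
$m = 0$ ($m = \left(-7\right) 0 = 0$)
$\frac{m}{\left(19 - 9\right)^{2}} + \frac{P{\left(3 \right)}}{4208} = \frac{0}{\left(19 - 9\right)^{2}} + \frac{0}{4208} = \frac{0}{10^{2}} + 0 \cdot \frac{1}{4208} = \frac{0}{100} + 0 = 0 \cdot \frac{1}{100} + 0 = 0 + 0 = 0$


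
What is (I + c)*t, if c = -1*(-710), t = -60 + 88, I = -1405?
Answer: -19460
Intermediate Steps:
t = 28
c = 710
(I + c)*t = (-1405 + 710)*28 = -695*28 = -19460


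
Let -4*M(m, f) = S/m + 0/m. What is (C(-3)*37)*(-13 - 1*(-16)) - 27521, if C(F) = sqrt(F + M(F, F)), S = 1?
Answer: -27521 + 37*I*sqrt(105)/2 ≈ -27521.0 + 189.57*I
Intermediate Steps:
M(m, f) = -1/(4*m) (M(m, f) = -(1/m + 0/m)/4 = -(1/m + 0)/4 = -1/(4*m))
C(F) = sqrt(F - 1/(4*F))
(C(-3)*37)*(-13 - 1*(-16)) - 27521 = ((sqrt(-1/(-3) + 4*(-3))/2)*37)*(-13 - 1*(-16)) - 27521 = ((sqrt(-1*(-1/3) - 12)/2)*37)*(-13 + 16) - 27521 = ((sqrt(1/3 - 12)/2)*37)*3 - 27521 = ((sqrt(-35/3)/2)*37)*3 - 27521 = (((I*sqrt(105)/3)/2)*37)*3 - 27521 = ((I*sqrt(105)/6)*37)*3 - 27521 = (37*I*sqrt(105)/6)*3 - 27521 = 37*I*sqrt(105)/2 - 27521 = -27521 + 37*I*sqrt(105)/2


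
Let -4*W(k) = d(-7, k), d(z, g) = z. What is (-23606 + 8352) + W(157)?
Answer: -61009/4 ≈ -15252.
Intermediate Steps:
W(k) = 7/4 (W(k) = -¼*(-7) = 7/4)
(-23606 + 8352) + W(157) = (-23606 + 8352) + 7/4 = -15254 + 7/4 = -61009/4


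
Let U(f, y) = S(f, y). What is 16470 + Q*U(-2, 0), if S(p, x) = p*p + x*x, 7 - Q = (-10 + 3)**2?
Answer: 16302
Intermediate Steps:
Q = -42 (Q = 7 - (-10 + 3)**2 = 7 - 1*(-7)**2 = 7 - 1*49 = 7 - 49 = -42)
S(p, x) = p**2 + x**2
U(f, y) = f**2 + y**2
16470 + Q*U(-2, 0) = 16470 - 42*((-2)**2 + 0**2) = 16470 - 42*(4 + 0) = 16470 - 42*4 = 16470 - 168 = 16302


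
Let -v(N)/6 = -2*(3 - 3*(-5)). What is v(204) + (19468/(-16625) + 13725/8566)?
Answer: 30821921237/142409750 ≈ 216.43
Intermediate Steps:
v(N) = 216 (v(N) = -(-12)*(3 - 3*(-5)) = -(-12)*(3 + 15) = -(-12)*18 = -6*(-36) = 216)
v(204) + (19468/(-16625) + 13725/8566) = 216 + (19468/(-16625) + 13725/8566) = 216 + (19468*(-1/16625) + 13725*(1/8566)) = 216 + (-19468/16625 + 13725/8566) = 216 + 61415237/142409750 = 30821921237/142409750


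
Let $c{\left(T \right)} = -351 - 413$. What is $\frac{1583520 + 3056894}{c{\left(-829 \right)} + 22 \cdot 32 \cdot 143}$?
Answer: $\frac{2320207}{49954} \approx 46.447$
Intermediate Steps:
$c{\left(T \right)} = -764$ ($c{\left(T \right)} = -351 - 413 = -764$)
$\frac{1583520 + 3056894}{c{\left(-829 \right)} + 22 \cdot 32 \cdot 143} = \frac{1583520 + 3056894}{-764 + 22 \cdot 32 \cdot 143} = \frac{4640414}{-764 + 704 \cdot 143} = \frac{4640414}{-764 + 100672} = \frac{4640414}{99908} = 4640414 \cdot \frac{1}{99908} = \frac{2320207}{49954}$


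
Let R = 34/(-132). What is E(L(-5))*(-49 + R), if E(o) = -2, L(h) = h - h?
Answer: 3251/33 ≈ 98.515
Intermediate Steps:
R = -17/66 (R = 34*(-1/132) = -17/66 ≈ -0.25758)
L(h) = 0
E(L(-5))*(-49 + R) = -2*(-49 - 17/66) = -2*(-3251/66) = 3251/33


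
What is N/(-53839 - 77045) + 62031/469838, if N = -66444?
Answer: 3278065123/5124523066 ≈ 0.63968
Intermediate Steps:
N/(-53839 - 77045) + 62031/469838 = -66444/(-53839 - 77045) + 62031/469838 = -66444/(-130884) + 62031*(1/469838) = -66444*(-1/130884) + 62031/469838 = 5537/10907 + 62031/469838 = 3278065123/5124523066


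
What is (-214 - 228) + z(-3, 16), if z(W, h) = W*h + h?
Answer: -474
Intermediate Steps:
z(W, h) = h + W*h
(-214 - 228) + z(-3, 16) = (-214 - 228) + 16*(1 - 3) = -442 + 16*(-2) = -442 - 32 = -474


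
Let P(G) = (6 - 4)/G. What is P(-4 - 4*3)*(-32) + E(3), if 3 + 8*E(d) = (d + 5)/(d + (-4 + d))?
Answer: 33/8 ≈ 4.1250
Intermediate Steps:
E(d) = -3/8 + (5 + d)/(8*(-4 + 2*d)) (E(d) = -3/8 + ((d + 5)/(d + (-4 + d)))/8 = -3/8 + ((5 + d)/(-4 + 2*d))/8 = -3/8 + (5 + d)/(8*(-4 + 2*d)))
P(G) = 2/G
P(-4 - 4*3)*(-32) + E(3) = (2/(-4 - 4*3))*(-32) + (17 - 5*3)/(16*(-2 + 3)) = (2/(-4 - 12))*(-32) + (1/16)*(17 - 15)/1 = (2/(-16))*(-32) + (1/16)*1*2 = (2*(-1/16))*(-32) + ⅛ = -⅛*(-32) + ⅛ = 4 + ⅛ = 33/8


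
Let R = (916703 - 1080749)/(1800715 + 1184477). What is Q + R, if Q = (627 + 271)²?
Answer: 401211767587/497532 ≈ 8.0640e+5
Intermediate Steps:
Q = 806404 (Q = 898² = 806404)
R = -27341/497532 (R = -164046/2985192 = -164046*1/2985192 = -27341/497532 ≈ -0.054953)
Q + R = 806404 - 27341/497532 = 401211767587/497532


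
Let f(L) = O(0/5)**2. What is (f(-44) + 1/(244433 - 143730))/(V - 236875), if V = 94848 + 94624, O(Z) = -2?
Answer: -44757/530402701 ≈ -8.4383e-5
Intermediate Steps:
V = 189472
f(L) = 4 (f(L) = (-2)**2 = 4)
(f(-44) + 1/(244433 - 143730))/(V - 236875) = (4 + 1/(244433 - 143730))/(189472 - 236875) = (4 + 1/100703)/(-47403) = (4 + 1/100703)*(-1/47403) = (402813/100703)*(-1/47403) = -44757/530402701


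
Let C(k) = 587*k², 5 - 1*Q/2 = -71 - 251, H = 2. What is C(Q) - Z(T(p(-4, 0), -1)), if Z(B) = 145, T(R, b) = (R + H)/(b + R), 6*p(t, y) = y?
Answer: 251069147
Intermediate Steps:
p(t, y) = y/6
T(R, b) = (2 + R)/(R + b) (T(R, b) = (R + 2)/(b + R) = (2 + R)/(R + b))
Q = 654 (Q = 10 - 2*(-71 - 251) = 10 - 2*(-322) = 10 + 644 = 654)
C(Q) - Z(T(p(-4, 0), -1)) = 587*654² - 1*145 = 587*427716 - 145 = 251069292 - 145 = 251069147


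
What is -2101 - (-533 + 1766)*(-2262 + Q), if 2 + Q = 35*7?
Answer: 2487326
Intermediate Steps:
Q = 243 (Q = -2 + 35*7 = -2 + 245 = 243)
-2101 - (-533 + 1766)*(-2262 + Q) = -2101 - (-533 + 1766)*(-2262 + 243) = -2101 - 1233*(-2019) = -2101 - 1*(-2489427) = -2101 + 2489427 = 2487326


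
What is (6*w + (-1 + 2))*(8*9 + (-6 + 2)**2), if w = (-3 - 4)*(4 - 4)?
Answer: 88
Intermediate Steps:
w = 0 (w = -7*0 = 0)
(6*w + (-1 + 2))*(8*9 + (-6 + 2)**2) = (6*0 + (-1 + 2))*(8*9 + (-6 + 2)**2) = (0 + 1)*(72 + (-4)**2) = 1*(72 + 16) = 1*88 = 88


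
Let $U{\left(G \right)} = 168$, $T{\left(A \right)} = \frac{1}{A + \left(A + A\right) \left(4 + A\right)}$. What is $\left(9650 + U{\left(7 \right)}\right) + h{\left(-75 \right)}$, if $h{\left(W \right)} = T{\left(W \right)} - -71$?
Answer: $\frac{104576176}{10575} \approx 9889.0$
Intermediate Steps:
$T{\left(A \right)} = \frac{1}{A + 2 A \left(4 + A\right)}$
$h{\left(W \right)} = 71 + \frac{1}{W \left(9 + 2 W\right)}$ ($h{\left(W \right)} = \frac{1}{W \left(9 + 2 W\right)} - -71 = \frac{1}{W \left(9 + 2 W\right)} + 71 = 71 + \frac{1}{W \left(9 + 2 W\right)}$)
$\left(9650 + U{\left(7 \right)}\right) + h{\left(-75 \right)} = \left(9650 + 168\right) + \left(71 + \frac{1}{\left(-75\right) \left(9 + 2 \left(-75\right)\right)}\right) = 9818 + \left(71 - \frac{1}{75 \left(9 - 150\right)}\right) = 9818 + \left(71 - \frac{1}{75 \left(-141\right)}\right) = 9818 + \left(71 - - \frac{1}{10575}\right) = 9818 + \left(71 + \frac{1}{10575}\right) = 9818 + \frac{750826}{10575} = \frac{104576176}{10575}$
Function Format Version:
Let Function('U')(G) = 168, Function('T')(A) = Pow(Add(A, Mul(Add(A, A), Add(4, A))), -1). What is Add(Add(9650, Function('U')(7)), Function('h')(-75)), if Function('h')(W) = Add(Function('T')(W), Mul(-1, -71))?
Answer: Rational(104576176, 10575) ≈ 9889.0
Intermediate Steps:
Function('T')(A) = Pow(Add(A, Mul(2, A, Add(4, A))), -1) (Function('T')(A) = Pow(Add(A, Mul(Mul(2, A), Add(4, A))), -1) = Pow(Add(A, Mul(2, A, Add(4, A))), -1))
Function('h')(W) = Add(71, Mul(Pow(W, -1), Pow(Add(9, Mul(2, W)), -1))) (Function('h')(W) = Add(Mul(Pow(W, -1), Pow(Add(9, Mul(2, W)), -1)), Mul(-1, -71)) = Add(Mul(Pow(W, -1), Pow(Add(9, Mul(2, W)), -1)), 71) = Add(71, Mul(Pow(W, -1), Pow(Add(9, Mul(2, W)), -1))))
Add(Add(9650, Function('U')(7)), Function('h')(-75)) = Add(Add(9650, 168), Add(71, Mul(Pow(-75, -1), Pow(Add(9, Mul(2, -75)), -1)))) = Add(9818, Add(71, Mul(Rational(-1, 75), Pow(Add(9, -150), -1)))) = Add(9818, Add(71, Mul(Rational(-1, 75), Pow(-141, -1)))) = Add(9818, Add(71, Mul(Rational(-1, 75), Rational(-1, 141)))) = Add(9818, Add(71, Rational(1, 10575))) = Add(9818, Rational(750826, 10575)) = Rational(104576176, 10575)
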